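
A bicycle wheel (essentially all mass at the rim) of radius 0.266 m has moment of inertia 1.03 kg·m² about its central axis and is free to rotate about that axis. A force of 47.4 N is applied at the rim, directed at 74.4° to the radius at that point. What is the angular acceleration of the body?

α ≈ 11.8 rad/s²

Only the tangential component produces torque: τ = F R sinθ = (47.4)(0.266) sin 74.4° = 12.14 N·m.
From τ = Iα: α = 12.14/1.030 = 11.79 rad/s².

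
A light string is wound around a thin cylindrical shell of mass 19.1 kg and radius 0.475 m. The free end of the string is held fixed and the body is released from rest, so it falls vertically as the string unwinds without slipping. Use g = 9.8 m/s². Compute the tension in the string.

T ≈ 93.6 N

Translation: Mg − T = Ma. Rotation about the center: TR = Iα with I = MR².
With a = αR: T = (I/R²)a = M a, so Mg = (1 + 1.000)Ma.
a = g/(1 + 1.000) = 9.8/2.000 = 4.900 m/s².
T = 1.000·M·a = (1.000)(19.1)(4.900) = 93.59 N.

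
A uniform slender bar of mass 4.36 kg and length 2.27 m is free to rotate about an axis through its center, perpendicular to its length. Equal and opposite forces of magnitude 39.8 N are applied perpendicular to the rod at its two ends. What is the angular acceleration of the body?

I = (1/12)ML² = (1/12)(4.36)(2.27)² = 1.872 kg·m².
The couple gives τ = F·(L/2) + F·(L/2) = F L = (39.8)(2.27) = 90.35 N·m.
Newton's second law for rotation, τ = Iα, gives α = τ/I = 90.35/1.872 = 48.26 rad/s².

α ≈ 48.3 rad/s²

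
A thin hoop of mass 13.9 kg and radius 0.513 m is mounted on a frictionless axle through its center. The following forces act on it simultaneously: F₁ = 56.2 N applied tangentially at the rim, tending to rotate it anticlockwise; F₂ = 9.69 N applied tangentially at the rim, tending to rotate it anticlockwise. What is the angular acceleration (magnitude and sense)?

α ≈ 9.24 rad/s², anticlockwise

I = MR² = (13.9)(0.513)² = 3.658 kg·m².
Taking anticlockwise as positive: τ₁ = +(56.2)(0.513) = +28.83 N·m; τ₂ = +(9.69)(0.513) = +4.971 N·m.
Net torque τ = 33.80 N·m.
α = τ/I = 33.80/3.658 = 9.240 rad/s².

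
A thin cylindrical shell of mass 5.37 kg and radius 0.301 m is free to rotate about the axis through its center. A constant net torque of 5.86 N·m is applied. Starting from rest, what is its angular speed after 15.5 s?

I = MR² = (5.37)(0.301)² = 0.4865 kg·m².
α = τ/I = 5.86/0.4865 = 12.04 rad/s².
ω = ω₀ + αt = 0 + (12.04)(15.5) = 186.7 rad/s.

ω ≈ 187 rad/s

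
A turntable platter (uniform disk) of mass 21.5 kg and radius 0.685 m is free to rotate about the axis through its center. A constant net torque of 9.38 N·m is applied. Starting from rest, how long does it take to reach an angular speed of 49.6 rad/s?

t ≈ 26.7 s

I = ½MR² = (1/2)(21.5)(0.685)² = 5.044 kg·m².
α = τ/I = 9.38/5.044 = 1.860 rad/s².
ω = αt ⇒ t = ω/α = 49.6/1.860 = 26.67 s.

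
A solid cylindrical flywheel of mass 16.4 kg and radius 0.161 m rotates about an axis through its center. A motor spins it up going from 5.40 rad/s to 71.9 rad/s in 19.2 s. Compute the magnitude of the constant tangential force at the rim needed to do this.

I = ½MR² = (1/2)(16.4)(0.161)² = 0.2126 kg·m².
α = Δω/Δt = (71.9 − 5.40)/19.2 = 3.464 rad/s².
The required torque is τ = Iα = (0.2126)(3.464) = 0.7362 N·m.
A tangential force at the rim gives τ = FR, so F = τ/R = 0.7362/0.161 = 4.573 N.

F ≈ 4.57 N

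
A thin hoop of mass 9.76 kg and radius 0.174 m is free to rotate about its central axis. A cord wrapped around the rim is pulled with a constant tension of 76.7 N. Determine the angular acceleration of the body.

I = MR² = (9.76)(0.174)² = 0.2955 kg·m².
τ = F R = (76.7)(0.174) = 13.35 N·m.
Newton's second law for rotation, τ = Iα, gives α = τ/I = 13.35/0.2955 = 45.16 rad/s².

α ≈ 45.2 rad/s²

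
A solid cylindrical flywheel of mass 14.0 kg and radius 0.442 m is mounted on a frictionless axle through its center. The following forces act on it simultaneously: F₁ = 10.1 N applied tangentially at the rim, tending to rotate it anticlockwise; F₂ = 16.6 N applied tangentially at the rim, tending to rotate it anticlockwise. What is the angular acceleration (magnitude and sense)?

α ≈ 8.63 rad/s², anticlockwise

I = ½MR² = (1/2)(14.0)(0.442)² = 1.368 kg·m².
Taking anticlockwise as positive: τ₁ = +(10.1)(0.442) = +4.464 N·m; τ₂ = +(16.6)(0.442) = +7.337 N·m.
Net torque τ = 11.80 N·m.
α = τ/I = 11.80/1.368 = 8.630 rad/s².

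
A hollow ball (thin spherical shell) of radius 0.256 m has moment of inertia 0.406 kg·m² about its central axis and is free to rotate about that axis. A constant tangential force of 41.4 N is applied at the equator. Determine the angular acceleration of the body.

τ = F R = (41.4)(0.256) = 10.60 N·m.
From τ = Iα: α = 10.60/0.4060 = 26.10 rad/s².

α ≈ 26.1 rad/s²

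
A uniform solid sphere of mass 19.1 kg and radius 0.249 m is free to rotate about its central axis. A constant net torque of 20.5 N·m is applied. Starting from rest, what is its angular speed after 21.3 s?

ω ≈ 922 rad/s

I = (2/5)MR² = (2/5)(19.1)(0.249)² = 0.4737 kg·m².
α = τ/I = 20.5/0.4737 = 43.28 rad/s².
ω = ω₀ + αt = 0 + (43.28)(21.3) = 921.8 rad/s.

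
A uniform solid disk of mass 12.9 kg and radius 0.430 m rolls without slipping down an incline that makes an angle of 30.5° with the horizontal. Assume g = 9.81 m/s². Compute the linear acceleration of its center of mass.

Translation along the incline: Mg sinθ − f = Ma.
Rotation about the center: fR = Iα with I = ½MR². No-slip gives a = αR, so f = (I/R²)a = (1/2)M a.
Substituting: Mg sinθ = (1 + 0.5000)Ma, so a = g sinθ/(1 + 0.5000) = (9.81) sin 30.5° / 1.500 = 3.319 m/s².

a ≈ 3.32 m/s²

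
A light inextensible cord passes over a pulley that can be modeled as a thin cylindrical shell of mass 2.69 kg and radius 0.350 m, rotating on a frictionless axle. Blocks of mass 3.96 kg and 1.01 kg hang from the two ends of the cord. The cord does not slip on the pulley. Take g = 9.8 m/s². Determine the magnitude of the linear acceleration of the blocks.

a ≈ 3.77 m/s²

I = MR² = (2.69)(0.350)² = 0.3295 kg·m².
Heavier block: m₁g − T₁ = m₁a. Lighter block: T₂ − m₂g = m₂a.
Pulley: (T₁ − T₂)R = Iα = I(a/R), so T₁ − T₂ = (I/R²)a = 1·M_p a = 2.690·a.
Adding the three: (m₁ − m₂)g = (m₁ + m₂ + 2.690)a, so a = (3.96 − 1.01)(9.8)/(3.96 + 1.01 + 2.690) = 3.774 m/s².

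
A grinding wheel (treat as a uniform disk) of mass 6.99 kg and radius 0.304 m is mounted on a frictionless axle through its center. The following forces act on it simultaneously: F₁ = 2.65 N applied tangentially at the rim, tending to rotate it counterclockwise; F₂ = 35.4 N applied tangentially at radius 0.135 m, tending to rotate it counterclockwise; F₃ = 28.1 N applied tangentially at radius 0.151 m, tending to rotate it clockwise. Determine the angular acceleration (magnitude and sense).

I = ½MR² = (1/2)(6.99)(0.304)² = 0.3230 kg·m².
Taking counterclockwise as positive: τ₁ = +(2.65)(0.304) = +0.8056 N·m; τ₂ = +(35.4)(0.135) = +4.779 N·m; τ₃ = −(28.1)(0.151) = −4.243 N·m.
Net torque τ = 1.341 N·m.
α = τ/I = 1.341/0.3230 = 4.153 rad/s².

α ≈ 4.15 rad/s², counterclockwise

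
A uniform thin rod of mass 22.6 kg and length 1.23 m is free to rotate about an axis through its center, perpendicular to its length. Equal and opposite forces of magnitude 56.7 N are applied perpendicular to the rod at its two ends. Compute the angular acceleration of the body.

I = (1/12)ML² = (1/12)(22.6)(1.23)² = 2.849 kg·m².
The couple gives τ = F·(L/2) + F·(L/2) = F L = (56.7)(1.23) = 69.74 N·m.
From τ = Iα: α = 69.74/2.849 = 24.48 rad/s².

α ≈ 24.5 rad/s²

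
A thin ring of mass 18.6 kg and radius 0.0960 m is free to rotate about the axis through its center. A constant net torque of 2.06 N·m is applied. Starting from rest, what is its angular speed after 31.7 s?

ω ≈ 381 rad/s

I = MR² = (18.6)(0.0960)² = 0.1714 kg·m².
α = τ/I = 2.06/0.1714 = 12.02 rad/s².
ω = ω₀ + αt = 0 + (12.02)(31.7) = 381.0 rad/s.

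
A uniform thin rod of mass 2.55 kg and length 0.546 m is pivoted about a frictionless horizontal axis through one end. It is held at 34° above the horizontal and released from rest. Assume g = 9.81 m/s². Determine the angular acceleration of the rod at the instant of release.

α ≈ 22.3 rad/s²

About the pivot, I = (1/3)ML² = (1/3)(2.55)(0.546)² = 0.2534 kg·m².
The weight acts at the center, a distance L/2 = 0.2730 m from the pivot; τ = Mg(L/2) cos 34° = 5.662 N·m.
α = τ/I = 5.662/0.2534 = 22.34 rad/s².
(Equivalently α = (3g/(2L)) cos 34° = 22.34 rad/s².)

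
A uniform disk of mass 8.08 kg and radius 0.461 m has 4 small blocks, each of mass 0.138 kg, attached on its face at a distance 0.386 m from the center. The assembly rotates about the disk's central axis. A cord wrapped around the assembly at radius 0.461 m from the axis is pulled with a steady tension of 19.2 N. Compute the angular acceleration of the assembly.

I_disk = ½MR² = ½(8.08)(0.461)² = 0.8586 kg·m².
I_blocks = 4·m·r² = 4(0.138)(0.386)² = 0.08225 kg·m².
Total I = 0.9408 kg·m².
τ = F r = (19.2)(0.461) = 8.851 N·m.
α = τ/I = 8.851/0.9408 = 9.408 rad/s².

α ≈ 9.41 rad/s²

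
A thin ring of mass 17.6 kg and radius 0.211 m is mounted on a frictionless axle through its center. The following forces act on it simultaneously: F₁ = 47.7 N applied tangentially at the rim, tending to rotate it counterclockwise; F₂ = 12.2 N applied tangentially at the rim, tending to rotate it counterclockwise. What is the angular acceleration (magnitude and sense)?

I = MR² = (17.6)(0.211)² = 0.7836 kg·m².
Taking counterclockwise as positive: τ₁ = +(47.7)(0.211) = +10.06 N·m; τ₂ = +(12.2)(0.211) = +2.574 N·m.
Net torque τ = 12.64 N·m.
α = τ/I = 12.64/0.7836 = 16.13 rad/s².

α ≈ 16.1 rad/s², counterclockwise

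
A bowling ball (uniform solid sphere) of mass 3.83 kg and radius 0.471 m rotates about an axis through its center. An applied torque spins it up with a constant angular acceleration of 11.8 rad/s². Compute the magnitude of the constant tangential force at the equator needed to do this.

F ≈ 8.51 N

I = (2/5)MR² = (2/5)(3.83)(0.471)² = 0.3399 kg·m².
The required torque is τ = Iα = (0.3399)(11.80) = 4.010 N·m.
A tangential force at the equator gives τ = FR, so F = τ/R = 4.010/0.471 = 8.515 N.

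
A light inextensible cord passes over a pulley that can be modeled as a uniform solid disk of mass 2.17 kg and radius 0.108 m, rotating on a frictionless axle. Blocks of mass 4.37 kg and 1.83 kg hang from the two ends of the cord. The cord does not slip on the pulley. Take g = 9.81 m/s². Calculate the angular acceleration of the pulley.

α ≈ 31.7 rad/s²

I = ½MR² = (1/2)(2.17)(0.108)² = 0.01266 kg·m².
Heavier block: m₁g − T₁ = m₁a. Lighter block: T₂ − m₂g = m₂a.
Pulley: (T₁ − T₂)R = Iα = I(a/R), so T₁ − T₂ = (I/R²)a = (1/2)M_p a = 1.085·a.
Adding the three: (m₁ − m₂)g = (m₁ + m₂ + 1.085)a, so a = (4.37 − 1.83)(9.81)/(4.37 + 1.83 + 1.085) = 3.420 m/s².
α = a/R = 3.420/0.108 = 31.67 rad/s².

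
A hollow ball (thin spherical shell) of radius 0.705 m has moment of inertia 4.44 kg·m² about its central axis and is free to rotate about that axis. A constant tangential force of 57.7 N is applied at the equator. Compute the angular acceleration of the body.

τ = F R = (57.7)(0.705) = 40.68 N·m.
From τ = Iα: α = 40.68/4.440 = 9.162 rad/s².

α ≈ 9.16 rad/s²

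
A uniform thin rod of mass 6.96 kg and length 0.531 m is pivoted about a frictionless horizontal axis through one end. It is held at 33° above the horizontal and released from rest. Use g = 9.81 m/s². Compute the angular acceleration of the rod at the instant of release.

About the pivot, I = (1/3)ML² = (1/3)(6.96)(0.531)² = 0.6541 kg·m².
The weight acts at the center, a distance L/2 = 0.2655 m from the pivot; τ = Mg(L/2) cos 33° = 15.20 N·m.
α = τ/I = 15.20/0.6541 = 23.24 rad/s².

α ≈ 23.2 rad/s²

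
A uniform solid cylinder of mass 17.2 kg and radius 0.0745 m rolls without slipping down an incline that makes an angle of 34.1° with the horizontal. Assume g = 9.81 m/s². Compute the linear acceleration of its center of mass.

Translation along the incline: Mg sinθ − f = Ma.
Rotation about the center: fR = Iα with I = ½MR². No-slip gives a = αR, so f = (I/R²)a = (1/2)M a.
Substituting: Mg sinθ = (1 + 0.5000)Ma, so a = g sinθ/(1 + 0.5000) = (9.81) sin 34.1° / 1.500 = 3.667 m/s².

a ≈ 3.67 m/s²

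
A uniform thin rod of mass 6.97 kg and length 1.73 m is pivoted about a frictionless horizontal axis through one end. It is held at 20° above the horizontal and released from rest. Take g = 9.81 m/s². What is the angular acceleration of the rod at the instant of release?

About the pivot, I = (1/3)ML² = (1/3)(6.97)(1.73)² = 6.954 kg·m².
The weight acts at the center, a distance L/2 = 0.8650 m from the pivot; τ = Mg(L/2) cos 20° = 55.58 N·m.
α = τ/I = 55.58/6.954 = 7.993 rad/s².
(Equivalently α = (3g/(2L)) cos 20° = 7.993 rad/s².)

α ≈ 7.99 rad/s²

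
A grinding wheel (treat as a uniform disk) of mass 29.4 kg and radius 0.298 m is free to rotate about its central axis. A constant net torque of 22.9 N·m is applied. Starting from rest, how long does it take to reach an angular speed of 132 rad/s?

I = ½MR² = (1/2)(29.4)(0.298)² = 1.305 kg·m².
α = τ/I = 22.9/1.305 = 17.54 rad/s².
ω = αt ⇒ t = ω/α = 132/17.54 = 7.525 s.

t ≈ 7.52 s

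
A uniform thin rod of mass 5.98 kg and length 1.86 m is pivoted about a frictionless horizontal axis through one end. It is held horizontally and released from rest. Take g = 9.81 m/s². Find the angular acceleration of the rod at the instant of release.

α ≈ 7.91 rad/s²

About the pivot, I = (1/3)ML² = (1/3)(5.98)(1.86)² = 6.896 kg·m².
The weight acts at the center, a distance L/2 = 0.9300 m from the pivot; τ = Mg(L/2) = 54.56 N·m.
α = τ/I = 54.56/6.896 = 7.911 rad/s².
(Equivalently α = (3g/(2L)) = 7.911 rad/s².)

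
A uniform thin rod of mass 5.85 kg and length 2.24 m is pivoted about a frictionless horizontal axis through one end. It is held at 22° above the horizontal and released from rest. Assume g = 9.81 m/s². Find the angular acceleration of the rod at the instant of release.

α ≈ 6.09 rad/s²

About the pivot, I = (1/3)ML² = (1/3)(5.85)(2.24)² = 9.784 kg·m².
The weight acts at the center, a distance L/2 = 1.120 m from the pivot; τ = Mg(L/2) cos 22° = 59.59 N·m.
α = τ/I = 59.59/9.784 = 6.091 rad/s².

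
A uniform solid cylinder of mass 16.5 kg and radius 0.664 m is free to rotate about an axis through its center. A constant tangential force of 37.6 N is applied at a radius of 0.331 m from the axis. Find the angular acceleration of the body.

I = ½MR² = (1/2)(16.5)(0.664)² = 3.637 kg·m².
τ = F·r = (37.6)(0.331) = 12.45 N·m.
From τ = Iα: α = 12.45/3.637 = 3.422 rad/s².

α ≈ 3.42 rad/s²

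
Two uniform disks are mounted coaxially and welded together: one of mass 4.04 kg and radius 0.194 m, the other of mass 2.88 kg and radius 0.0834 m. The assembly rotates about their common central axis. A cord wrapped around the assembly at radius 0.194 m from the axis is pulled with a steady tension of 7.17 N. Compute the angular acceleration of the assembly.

α ≈ 16.2 rad/s²

I = ½M₁R₁² + ½M₂R₂² = ½(4.04)(0.194)² + ½(2.88)(0.0834)² = 0.08604 kg·m².
τ = F r = (7.17)(0.194) = 1.391 N·m.
α = τ/I = 1.391/0.08604 = 16.17 rad/s².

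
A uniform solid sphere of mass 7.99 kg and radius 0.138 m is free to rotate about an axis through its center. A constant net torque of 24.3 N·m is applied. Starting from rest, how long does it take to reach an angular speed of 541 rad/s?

t ≈ 1.36 s

I = (2/5)MR² = (2/5)(7.99)(0.138)² = 0.06086 kg·m².
α = τ/I = 24.3/0.06086 = 399.2 rad/s².
ω = αt ⇒ t = ω/α = 541/399.2 = 1.355 s.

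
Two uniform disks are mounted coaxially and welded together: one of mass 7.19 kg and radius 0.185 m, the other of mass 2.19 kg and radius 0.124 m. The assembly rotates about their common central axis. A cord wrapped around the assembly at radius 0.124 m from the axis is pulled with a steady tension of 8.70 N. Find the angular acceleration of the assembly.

I = ½M₁R₁² + ½M₂R₂² = ½(7.19)(0.185)² + ½(2.19)(0.124)² = 0.1399 kg·m².
τ = F r = (8.70)(0.124) = 1.079 N·m.
α = τ/I = 1.079/0.1399 = 7.713 rad/s².

α ≈ 7.71 rad/s²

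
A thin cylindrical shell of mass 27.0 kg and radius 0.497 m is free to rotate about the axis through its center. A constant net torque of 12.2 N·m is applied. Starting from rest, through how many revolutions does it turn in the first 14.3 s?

≈ 29.8 revolutions

I = MR² = (27.0)(0.497)² = 6.669 kg·m².
α = τ/I = 12.2/6.669 = 1.829 rad/s².
θ = ½αt² = ½(1.829)(14.3)² = 187.0 rad.
Revolutions = θ/(2π) = 29.77.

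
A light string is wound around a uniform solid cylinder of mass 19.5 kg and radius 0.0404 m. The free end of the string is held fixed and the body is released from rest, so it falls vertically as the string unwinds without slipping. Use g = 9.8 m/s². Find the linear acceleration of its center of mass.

a ≈ 6.53 m/s²

Translation: Mg − T = Ma. Rotation about the center: TR = Iα with I = ½MR².
With a = αR: T = (I/R²)a = (1/2)M a, so Mg = (1 + 0.5000)Ma.
a = g/(1 + 0.5000) = 9.8/1.500 = 6.533 m/s².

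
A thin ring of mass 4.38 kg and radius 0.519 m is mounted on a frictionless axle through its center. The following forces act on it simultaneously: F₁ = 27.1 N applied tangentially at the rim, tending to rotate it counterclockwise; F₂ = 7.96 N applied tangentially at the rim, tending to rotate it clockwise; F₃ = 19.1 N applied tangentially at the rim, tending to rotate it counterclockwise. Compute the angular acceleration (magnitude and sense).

α ≈ 16.8 rad/s², counterclockwise

I = MR² = (4.38)(0.519)² = 1.180 kg·m².
Taking counterclockwise as positive: τ₁ = +(27.1)(0.519) = +14.06 N·m; τ₂ = −(7.96)(0.519) = −4.131 N·m; τ₃ = +(19.1)(0.519) = +9.913 N·m.
Net torque τ = 19.85 N·m.
α = τ/I = 19.85/1.180 = 16.82 rad/s².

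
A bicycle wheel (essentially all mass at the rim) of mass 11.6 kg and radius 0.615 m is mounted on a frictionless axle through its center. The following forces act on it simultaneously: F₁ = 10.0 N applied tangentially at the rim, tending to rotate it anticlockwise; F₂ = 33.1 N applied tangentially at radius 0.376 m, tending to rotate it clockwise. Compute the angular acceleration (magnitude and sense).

α ≈ 1.43 rad/s², clockwise

I = MR² = (11.6)(0.615)² = 4.387 kg·m².
Taking anticlockwise as positive: τ₁ = +(10.0)(0.615) = +6.150 N·m; τ₂ = −(33.1)(0.376) = −12.45 N·m.
Net torque τ = -6.296 N·m.
α = τ/I = -6.296/4.387 = -1.435 rad/s².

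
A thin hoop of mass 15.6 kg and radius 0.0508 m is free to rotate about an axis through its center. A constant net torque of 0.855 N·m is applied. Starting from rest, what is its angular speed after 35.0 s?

I = MR² = (15.6)(0.0508)² = 0.04026 kg·m².
α = τ/I = 0.855/0.04026 = 21.24 rad/s².
ω = ω₀ + αt = 0 + (21.24)(35.0) = 743.3 rad/s.

ω ≈ 743 rad/s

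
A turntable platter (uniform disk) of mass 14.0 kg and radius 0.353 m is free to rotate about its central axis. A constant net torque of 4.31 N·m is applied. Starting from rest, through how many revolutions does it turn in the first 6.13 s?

≈ 14.8 revolutions

I = ½MR² = (1/2)(14.0)(0.353)² = 0.8723 kg·m².
α = τ/I = 4.31/0.8723 = 4.941 rad/s².
θ = ½αt² = ½(4.941)(6.13)² = 92.84 rad.
Revolutions = θ/(2π) = 14.78.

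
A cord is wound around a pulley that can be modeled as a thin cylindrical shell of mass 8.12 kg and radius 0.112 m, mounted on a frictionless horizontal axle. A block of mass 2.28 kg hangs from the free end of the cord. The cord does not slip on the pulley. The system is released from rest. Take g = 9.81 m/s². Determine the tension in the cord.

I = MR² = (8.12)(0.112)² = 0.1019 kg·m².
Block: mg − T = ma. Pulley: TR = Iα. No-slip: a = αR, so T = (I/R²)a = 8.120·a.
Then mg = (m + 8.120)a, so a = (2.28)(9.81)/(2.28 + 8.120) = 2.151 m/s².
T = 8.120·a = 17.46 N.

T ≈ 17.5 N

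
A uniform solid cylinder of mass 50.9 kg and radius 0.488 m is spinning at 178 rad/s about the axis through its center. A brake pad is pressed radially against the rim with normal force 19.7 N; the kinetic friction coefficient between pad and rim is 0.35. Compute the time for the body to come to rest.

t ≈ 321 s

I = ½MR² = (1/2)(50.9)(0.488)² = 6.061 kg·m².
Friction force f = μN = (0.35)(19.7) = 6.895 N at the rim; torque magnitude τ = fR = 3.365 N·m, opposing ω.
|α| = τ/I = 3.365/6.061 = 0.5552 rad/s² (deceleration).
0 = ω₀ − |α|t ⇒ t = ω₀/|α| = 178/0.5552 = 320.6 s.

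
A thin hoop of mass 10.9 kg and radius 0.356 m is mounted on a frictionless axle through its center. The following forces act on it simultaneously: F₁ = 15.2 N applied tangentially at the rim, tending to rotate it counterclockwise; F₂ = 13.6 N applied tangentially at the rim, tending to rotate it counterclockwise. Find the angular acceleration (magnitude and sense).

I = MR² = (10.9)(0.356)² = 1.381 kg·m².
Taking counterclockwise as positive: τ₁ = +(15.2)(0.356) = +5.411 N·m; τ₂ = +(13.6)(0.356) = +4.842 N·m.
Net torque τ = 10.25 N·m.
α = τ/I = 10.25/1.381 = 7.422 rad/s².

α ≈ 7.42 rad/s², counterclockwise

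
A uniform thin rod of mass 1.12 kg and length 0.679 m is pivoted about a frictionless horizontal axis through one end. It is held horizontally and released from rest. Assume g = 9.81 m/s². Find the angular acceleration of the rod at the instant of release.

About the pivot, I = (1/3)ML² = (1/3)(1.12)(0.679)² = 0.1721 kg·m².
The weight acts at the center, a distance L/2 = 0.3395 m from the pivot; τ = Mg(L/2) = 3.730 N·m.
α = τ/I = 3.730/0.1721 = 21.67 rad/s².
(Equivalently α = (3g/(2L)) = 21.67 rad/s².)

α ≈ 21.7 rad/s²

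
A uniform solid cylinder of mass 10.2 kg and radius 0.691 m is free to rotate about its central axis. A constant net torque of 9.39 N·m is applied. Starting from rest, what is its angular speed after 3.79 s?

ω ≈ 14.6 rad/s

I = ½MR² = (1/2)(10.2)(0.691)² = 2.435 kg·m².
α = τ/I = 9.39/2.435 = 3.856 rad/s².
ω = ω₀ + αt = 0 + (3.856)(3.79) = 14.61 rad/s.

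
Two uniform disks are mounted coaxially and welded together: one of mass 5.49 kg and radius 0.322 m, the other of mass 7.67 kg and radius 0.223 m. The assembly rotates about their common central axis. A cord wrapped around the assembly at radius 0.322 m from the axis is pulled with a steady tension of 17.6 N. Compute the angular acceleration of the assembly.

α ≈ 11.9 rad/s²

I = ½M₁R₁² + ½M₂R₂² = ½(5.49)(0.322)² + ½(7.67)(0.223)² = 0.4753 kg·m².
τ = F r = (17.6)(0.322) = 5.667 N·m.
α = τ/I = 5.667/0.4753 = 11.92 rad/s².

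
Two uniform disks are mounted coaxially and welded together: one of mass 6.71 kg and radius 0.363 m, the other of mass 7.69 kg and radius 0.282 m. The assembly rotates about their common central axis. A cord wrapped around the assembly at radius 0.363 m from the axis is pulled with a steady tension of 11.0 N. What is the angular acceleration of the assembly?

I = ½M₁R₁² + ½M₂R₂² = ½(6.71)(0.363)² + ½(7.69)(0.282)² = 0.7479 kg·m².
τ = F r = (11.0)(0.363) = 3.993 N·m.
α = τ/I = 3.993/0.7479 = 5.339 rad/s².

α ≈ 5.34 rad/s²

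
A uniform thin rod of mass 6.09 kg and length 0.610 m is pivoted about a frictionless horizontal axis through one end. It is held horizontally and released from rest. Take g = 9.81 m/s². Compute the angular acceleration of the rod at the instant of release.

About the pivot, I = (1/3)ML² = (1/3)(6.09)(0.610)² = 0.7554 kg·m².
The weight acts at the center, a distance L/2 = 0.3050 m from the pivot; τ = Mg(L/2) = 18.22 N·m.
α = τ/I = 18.22/0.7554 = 24.12 rad/s².

α ≈ 24.1 rad/s²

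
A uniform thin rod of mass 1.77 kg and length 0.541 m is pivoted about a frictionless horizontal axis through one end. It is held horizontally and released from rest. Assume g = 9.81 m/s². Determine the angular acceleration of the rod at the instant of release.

About the pivot, I = (1/3)ML² = (1/3)(1.77)(0.541)² = 0.1727 kg·m².
The weight acts at the center, a distance L/2 = 0.2705 m from the pivot; τ = Mg(L/2) = 4.697 N·m.
α = τ/I = 4.697/0.1727 = 27.20 rad/s².
(Equivalently α = (3g/(2L)) = 27.20 rad/s².)

α ≈ 27.2 rad/s²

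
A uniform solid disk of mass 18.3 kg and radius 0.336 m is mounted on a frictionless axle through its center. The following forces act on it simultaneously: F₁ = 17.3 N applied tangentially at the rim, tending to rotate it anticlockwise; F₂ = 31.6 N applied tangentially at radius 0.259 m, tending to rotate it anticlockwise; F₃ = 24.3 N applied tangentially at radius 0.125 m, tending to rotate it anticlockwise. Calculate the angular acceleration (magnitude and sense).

α ≈ 16.5 rad/s², anticlockwise

I = ½MR² = (1/2)(18.3)(0.336)² = 1.033 kg·m².
Taking anticlockwise as positive: τ₁ = +(17.3)(0.336) = +5.813 N·m; τ₂ = +(31.6)(0.259) = +8.184 N·m; τ₃ = +(24.3)(0.125) = +3.038 N·m.
Net torque τ = 17.03 N·m.
α = τ/I = 17.03/1.033 = 16.49 rad/s².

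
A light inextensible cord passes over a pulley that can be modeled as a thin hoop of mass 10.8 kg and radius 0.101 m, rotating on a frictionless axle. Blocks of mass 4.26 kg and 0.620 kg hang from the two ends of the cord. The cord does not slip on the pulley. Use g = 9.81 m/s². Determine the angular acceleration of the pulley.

I = MR² = (10.8)(0.101)² = 0.1102 kg·m².
Heavier block: m₁g − T₁ = m₁a. Lighter block: T₂ − m₂g = m₂a.
Pulley: (T₁ − T₂)R = Iα = I(a/R), so T₁ − T₂ = (I/R²)a = 1·M_p a = 10.80·a.
Adding the three: (m₁ − m₂)g = (m₁ + m₂ + 10.80)a, so a = (4.26 − 0.620)(9.81)/(4.26 + 0.620 + 10.80) = 2.277 m/s².
α = a/R = 2.277/0.101 = 22.55 rad/s².

α ≈ 22.5 rad/s²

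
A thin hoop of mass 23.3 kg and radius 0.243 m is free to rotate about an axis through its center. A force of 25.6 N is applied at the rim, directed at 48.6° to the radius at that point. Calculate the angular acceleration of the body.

α ≈ 3.39 rad/s²

I = MR² = (23.3)(0.243)² = 1.376 kg·m².
Only the tangential component produces torque: τ = F R sinθ = (25.6)(0.243) sin 48.6° = 4.666 N·m.
From τ = Iα: α = 4.666/1.376 = 3.392 rad/s².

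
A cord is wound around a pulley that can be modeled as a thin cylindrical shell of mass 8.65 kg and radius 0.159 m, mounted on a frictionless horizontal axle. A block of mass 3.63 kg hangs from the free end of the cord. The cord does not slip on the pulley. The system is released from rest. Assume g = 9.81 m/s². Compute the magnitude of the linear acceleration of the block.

a ≈ 2.90 m/s²

I = MR² = (8.65)(0.159)² = 0.2187 kg·m².
Block: mg − T = ma. Pulley: TR = Iα. No-slip: a = αR, so T = (I/R²)a = 8.650·a.
Then mg = (m + 8.650)a, so a = (3.63)(9.81)/(3.63 + 8.650) = 2.900 m/s².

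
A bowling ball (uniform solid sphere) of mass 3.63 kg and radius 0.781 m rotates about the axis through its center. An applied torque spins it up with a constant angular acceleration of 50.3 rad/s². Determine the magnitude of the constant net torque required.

τ ≈ 44.5 N·m

I = (2/5)MR² = (2/5)(3.63)(0.781)² = 0.8857 kg·m².
τ = Iα = (0.8857)(50.30) = 44.55 N·m.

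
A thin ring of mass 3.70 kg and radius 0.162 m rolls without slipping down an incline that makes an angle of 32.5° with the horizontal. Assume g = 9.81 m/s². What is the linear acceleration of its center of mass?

a ≈ 2.64 m/s²

Translation along the incline: Mg sinθ − f = Ma.
Rotation about the center: fR = Iα with I = MR². No-slip gives a = αR, so f = (I/R²)a = M a.
Substituting: Mg sinθ = (1 + 1.000)Ma, so a = g sinθ/(1 + 1.000) = (9.81) sin 32.5° / 2.000 = 2.635 m/s².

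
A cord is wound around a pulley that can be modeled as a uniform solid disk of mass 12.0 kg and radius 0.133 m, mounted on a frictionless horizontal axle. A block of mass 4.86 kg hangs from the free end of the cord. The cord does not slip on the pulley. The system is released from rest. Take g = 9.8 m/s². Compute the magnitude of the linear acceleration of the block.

I = ½MR² = (1/2)(12.0)(0.133)² = 0.1061 kg·m².
Block: mg − T = ma. Pulley: TR = Iα. No-slip: a = αR, so T = (I/R²)a = 6.000·a.
Then mg = (m + 6.000)a, so a = (4.86)(9.8)/(4.86 + 6.000) = 4.386 m/s².

a ≈ 4.39 m/s²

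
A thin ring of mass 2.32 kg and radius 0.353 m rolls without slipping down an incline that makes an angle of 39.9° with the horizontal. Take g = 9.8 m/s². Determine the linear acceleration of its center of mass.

a ≈ 3.14 m/s²

Translation along the incline: Mg sinθ − f = Ma.
Rotation about the center: fR = Iα with I = MR². No-slip gives a = αR, so f = (I/R²)a = M a.
Substituting: Mg sinθ = (1 + 1.000)Ma, so a = g sinθ/(1 + 1.000) = (9.8) sin 39.9° / 2.000 = 3.143 m/s².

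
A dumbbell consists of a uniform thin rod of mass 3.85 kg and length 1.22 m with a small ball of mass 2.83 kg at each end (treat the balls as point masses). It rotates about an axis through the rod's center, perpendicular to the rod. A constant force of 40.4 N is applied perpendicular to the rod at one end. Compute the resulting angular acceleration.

α ≈ 9.54 rad/s²

I_rod = (1/12)ML² = (1/12)(3.85)(1.22)² = 0.4775 kg·m².
I_balls = 2·m·(L/2)² = 2(2.83)(0.6100)² = 2.106 kg·m².
Total I = 2.584 kg·m².
τ = F·(L/2) = (40.4)(0.610) = 24.64 N·m.
α = τ/I = 24.64/2.584 = 9.539 rad/s².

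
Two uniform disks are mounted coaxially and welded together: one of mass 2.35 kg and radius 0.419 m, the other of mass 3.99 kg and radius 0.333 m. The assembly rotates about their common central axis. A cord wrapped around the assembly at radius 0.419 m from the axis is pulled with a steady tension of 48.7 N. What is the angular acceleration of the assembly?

α ≈ 47.7 rad/s²

I = ½M₁R₁² + ½M₂R₂² = ½(2.35)(0.419)² + ½(3.99)(0.333)² = 0.4275 kg·m².
τ = F r = (48.7)(0.419) = 20.41 N·m.
α = τ/I = 20.41/0.4275 = 47.73 rad/s².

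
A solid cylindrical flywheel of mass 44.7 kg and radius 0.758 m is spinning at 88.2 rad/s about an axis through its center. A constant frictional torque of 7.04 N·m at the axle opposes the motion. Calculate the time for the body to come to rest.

I = ½MR² = (1/2)(44.7)(0.758)² = 12.84 kg·m².
The net torque has magnitude 7.04 N·m, opposing ω.
|α| = τ/I = 7.040/12.84 = 0.5482 rad/s² (deceleration).
0 = ω₀ − |α|t ⇒ t = ω₀/|α| = 88.2/0.5482 = 160.9 s.

t ≈ 161 s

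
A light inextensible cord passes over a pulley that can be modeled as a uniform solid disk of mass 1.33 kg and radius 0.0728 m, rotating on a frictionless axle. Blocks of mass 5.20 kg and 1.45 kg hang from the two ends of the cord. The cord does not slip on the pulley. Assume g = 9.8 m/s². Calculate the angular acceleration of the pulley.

I = ½MR² = (1/2)(1.33)(0.0728)² = 0.003524 kg·m².
Heavier block: m₁g − T₁ = m₁a. Lighter block: T₂ − m₂g = m₂a.
Pulley: (T₁ − T₂)R = Iα = I(a/R), so T₁ − T₂ = (I/R²)a = (1/2)M_p a = 0.6650·a.
Adding the three: (m₁ − m₂)g = (m₁ + m₂ + 0.6650)a, so a = (5.20 − 1.45)(9.8)/(5.20 + 1.45 + 0.6650) = 5.024 m/s².
α = a/R = 5.024/0.0728 = 69.01 rad/s².

α ≈ 69.0 rad/s²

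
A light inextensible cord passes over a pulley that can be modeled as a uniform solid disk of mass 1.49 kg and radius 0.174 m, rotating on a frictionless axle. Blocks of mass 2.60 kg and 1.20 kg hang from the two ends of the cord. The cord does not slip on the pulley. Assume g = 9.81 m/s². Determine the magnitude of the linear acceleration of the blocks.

I = ½MR² = (1/2)(1.49)(0.174)² = 0.02256 kg·m².
Heavier block: m₁g − T₁ = m₁a. Lighter block: T₂ − m₂g = m₂a.
Pulley: (T₁ − T₂)R = Iα = I(a/R), so T₁ − T₂ = (I/R²)a = (1/2)M_p a = 0.7450·a.
Adding the three: (m₁ − m₂)g = (m₁ + m₂ + 0.7450)a, so a = (2.60 − 1.20)(9.81)/(2.60 + 1.20 + 0.7450) = 3.022 m/s².

a ≈ 3.02 m/s²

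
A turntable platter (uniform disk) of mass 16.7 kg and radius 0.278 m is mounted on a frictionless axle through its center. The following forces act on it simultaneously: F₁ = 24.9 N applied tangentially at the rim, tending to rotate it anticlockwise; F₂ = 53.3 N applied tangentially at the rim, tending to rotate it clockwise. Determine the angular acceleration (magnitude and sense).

α ≈ 12.2 rad/s², clockwise

I = ½MR² = (1/2)(16.7)(0.278)² = 0.6453 kg·m².
Taking anticlockwise as positive: τ₁ = +(24.9)(0.278) = +6.922 N·m; τ₂ = −(53.3)(0.278) = −14.82 N·m.
Net torque τ = -7.895 N·m.
α = τ/I = -7.895/0.6453 = -12.23 rad/s².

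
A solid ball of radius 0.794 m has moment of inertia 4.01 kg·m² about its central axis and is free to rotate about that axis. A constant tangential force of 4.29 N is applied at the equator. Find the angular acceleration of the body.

τ = F R = (4.29)(0.794) = 3.406 N·m.
Newton's second law for rotation, τ = Iα, gives α = τ/I = 3.406/4.010 = 0.8494 rad/s².

α ≈ 0.849 rad/s²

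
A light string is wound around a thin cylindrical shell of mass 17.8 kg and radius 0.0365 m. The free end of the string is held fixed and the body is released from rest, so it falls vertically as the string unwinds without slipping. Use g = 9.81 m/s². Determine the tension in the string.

Translation: Mg − T = Ma. Rotation about the center: TR = Iα with I = MR².
With a = αR: T = (I/R²)a = M a, so Mg = (1 + 1.000)Ma.
a = g/(1 + 1.000) = 9.81/2.000 = 4.905 m/s².
T = 1.000·M·a = (1.000)(17.8)(4.905) = 87.31 N.

T ≈ 87.3 N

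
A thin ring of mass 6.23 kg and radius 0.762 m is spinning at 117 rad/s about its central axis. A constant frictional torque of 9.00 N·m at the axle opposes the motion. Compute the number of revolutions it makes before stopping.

≈ 438 revolutions

I = MR² = (6.23)(0.762)² = 3.617 kg·m².
The net torque has magnitude 9.00 N·m, opposing ω.
|α| = τ/I = 9.000/3.617 = 2.488 rad/s² (deceleration).
ω² = ω₀² − 2|α|θ with ω = 0 ⇒ θ = ω₀²/(2|α|) = 2751 rad = 437.8 rev.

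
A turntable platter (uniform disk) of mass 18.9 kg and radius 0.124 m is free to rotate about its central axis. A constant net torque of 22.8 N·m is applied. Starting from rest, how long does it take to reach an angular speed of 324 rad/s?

t ≈ 2.06 s

I = ½MR² = (1/2)(18.9)(0.124)² = 0.1453 kg·m².
α = τ/I = 22.8/0.1453 = 156.9 rad/s².
ω = αt ⇒ t = ω/α = 324/156.9 = 2.065 s.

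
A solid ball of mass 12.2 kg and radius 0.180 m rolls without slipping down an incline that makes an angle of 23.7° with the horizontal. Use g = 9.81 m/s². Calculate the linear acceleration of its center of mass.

a ≈ 2.82 m/s²

Translation along the incline: Mg sinθ − f = Ma.
Rotation about the center: fR = Iα with I = (2/5)MR². No-slip gives a = αR, so f = (I/R²)a = (2/5)M a.
Substituting: Mg sinθ = (1 + 0.4000)Ma, so a = g sinθ/(1 + 0.4000) = (9.81) sin 23.7° / 1.400 = 2.817 m/s².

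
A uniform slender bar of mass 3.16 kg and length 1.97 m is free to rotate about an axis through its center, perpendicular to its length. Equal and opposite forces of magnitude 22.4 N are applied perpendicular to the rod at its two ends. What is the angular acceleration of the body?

α ≈ 43.2 rad/s²

I = (1/12)ML² = (1/12)(3.16)(1.97)² = 1.022 kg·m².
The couple gives τ = F·(L/2) + F·(L/2) = F L = (22.4)(1.97) = 44.13 N·m.
From τ = Iα: α = 44.13/1.022 = 43.18 rad/s².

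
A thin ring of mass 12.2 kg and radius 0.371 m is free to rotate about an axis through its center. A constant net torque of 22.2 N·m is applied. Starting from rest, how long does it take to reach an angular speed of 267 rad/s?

t ≈ 20.2 s

I = MR² = (12.2)(0.371)² = 1.679 kg·m².
α = τ/I = 22.2/1.679 = 13.22 rad/s².
ω = αt ⇒ t = ω/α = 267/13.22 = 20.20 s.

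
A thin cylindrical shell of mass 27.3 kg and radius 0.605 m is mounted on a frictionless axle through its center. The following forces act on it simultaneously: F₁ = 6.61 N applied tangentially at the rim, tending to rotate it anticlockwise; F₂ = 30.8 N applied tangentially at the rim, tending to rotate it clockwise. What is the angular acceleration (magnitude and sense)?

I = MR² = (27.3)(0.605)² = 9.992 kg·m².
Taking anticlockwise as positive: τ₁ = +(6.61)(0.605) = +3.999 N·m; τ₂ = −(30.8)(0.605) = −18.63 N·m.
Net torque τ = -14.63 N·m.
α = τ/I = -14.63/9.992 = -1.465 rad/s².

α ≈ 1.46 rad/s², clockwise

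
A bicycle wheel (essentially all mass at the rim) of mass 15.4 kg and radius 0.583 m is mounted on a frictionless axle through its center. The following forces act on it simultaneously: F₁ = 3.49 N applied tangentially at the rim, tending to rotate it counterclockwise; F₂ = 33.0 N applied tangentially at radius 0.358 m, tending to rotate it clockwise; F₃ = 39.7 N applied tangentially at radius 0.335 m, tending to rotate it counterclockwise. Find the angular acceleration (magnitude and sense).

I = MR² = (15.4)(0.583)² = 5.234 kg·m².
Taking counterclockwise as positive: τ₁ = +(3.49)(0.583) = +2.035 N·m; τ₂ = −(33.0)(0.358) = −11.81 N·m; τ₃ = +(39.7)(0.335) = +13.30 N·m.
Net torque τ = 3.520 N·m.
α = τ/I = 3.520/5.234 = 0.6725 rad/s².

α ≈ 0.673 rad/s², counterclockwise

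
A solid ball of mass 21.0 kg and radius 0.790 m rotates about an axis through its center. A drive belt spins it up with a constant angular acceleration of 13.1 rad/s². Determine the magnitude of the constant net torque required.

τ ≈ 68.7 N·m

I = (2/5)MR² = (2/5)(21.0)(0.790)² = 5.242 kg·m².
τ = Iα = (5.242)(13.10) = 68.68 N·m.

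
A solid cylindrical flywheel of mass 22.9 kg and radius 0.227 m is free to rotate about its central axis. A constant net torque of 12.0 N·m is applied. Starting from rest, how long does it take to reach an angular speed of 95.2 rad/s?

t ≈ 4.68 s

I = ½MR² = (1/2)(22.9)(0.227)² = 0.5900 kg·m².
α = τ/I = 12.0/0.5900 = 20.34 rad/s².
ω = αt ⇒ t = ω/α = 95.2/20.34 = 4.681 s.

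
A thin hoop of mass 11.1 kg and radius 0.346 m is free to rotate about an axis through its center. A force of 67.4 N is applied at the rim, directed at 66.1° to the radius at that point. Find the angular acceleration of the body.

α ≈ 16.0 rad/s²

I = MR² = (11.1)(0.346)² = 1.329 kg·m².
Only the tangential component produces torque: τ = F R sinθ = (67.4)(0.346) sin 66.1° = 21.32 N·m.
Newton's second law for rotation, τ = Iα, gives α = τ/I = 21.32/1.329 = 16.04 rad/s².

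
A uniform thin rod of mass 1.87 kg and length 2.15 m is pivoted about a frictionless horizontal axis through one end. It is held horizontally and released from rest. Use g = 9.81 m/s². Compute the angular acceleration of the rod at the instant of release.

α ≈ 6.84 rad/s²

About the pivot, I = (1/3)ML² = (1/3)(1.87)(2.15)² = 2.881 kg·m².
The weight acts at the center, a distance L/2 = 1.075 m from the pivot; τ = Mg(L/2) = 19.72 N·m.
α = τ/I = 19.72/2.881 = 6.844 rad/s².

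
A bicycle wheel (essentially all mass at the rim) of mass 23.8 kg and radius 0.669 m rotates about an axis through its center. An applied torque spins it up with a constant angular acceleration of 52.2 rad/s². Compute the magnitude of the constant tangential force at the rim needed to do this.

F ≈ 831 N

I = MR² = (23.8)(0.669)² = 10.65 kg·m².
The required torque is τ = Iα = (10.65)(52.20) = 556.0 N·m.
A tangential force at the rim gives τ = FR, so F = τ/R = 556.0/0.669 = 831.1 N.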